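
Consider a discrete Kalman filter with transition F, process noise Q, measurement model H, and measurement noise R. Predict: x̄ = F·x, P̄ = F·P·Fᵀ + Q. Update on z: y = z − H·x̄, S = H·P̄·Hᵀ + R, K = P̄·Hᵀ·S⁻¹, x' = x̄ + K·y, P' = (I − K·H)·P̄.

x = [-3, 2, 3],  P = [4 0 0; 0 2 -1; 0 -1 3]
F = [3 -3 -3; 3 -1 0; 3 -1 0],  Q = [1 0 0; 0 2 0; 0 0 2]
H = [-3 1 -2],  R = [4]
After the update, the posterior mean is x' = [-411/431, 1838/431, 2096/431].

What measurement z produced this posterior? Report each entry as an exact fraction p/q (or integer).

x̄ = F·x = [-24, -11, -11]
P̄ = F·P·Fᵀ + Q = [64 39 39; 39 40 38; 39 38 40]
S = H·P̄·Hᵀ + R = [862]
K = P̄·Hᵀ·S⁻¹ = [-231/862; -153/862; -159/862]
x' − x̄ = [9933/431, 6579/431, 6837/431] = K·y
y = (KᵀK)⁻¹·Kᵀ·(x' − x̄) = [-86]
z = y + H·x̄ = [-86] + [83] = [-3]

z = [-3]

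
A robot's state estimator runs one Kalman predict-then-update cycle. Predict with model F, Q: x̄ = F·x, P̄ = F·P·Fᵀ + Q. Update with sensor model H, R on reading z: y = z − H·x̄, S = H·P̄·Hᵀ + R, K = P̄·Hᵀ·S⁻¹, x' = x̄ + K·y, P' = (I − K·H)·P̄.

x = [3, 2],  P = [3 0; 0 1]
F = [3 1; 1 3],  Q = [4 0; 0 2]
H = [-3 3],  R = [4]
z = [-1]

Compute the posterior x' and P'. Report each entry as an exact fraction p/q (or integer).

x' = [961/101, 924/101]
P' = [1432/101 1392/101; 1392/101 1396/101]

x̄ = F·x = [11, 9]
P̄ = F·P·Fᵀ + Q = [32 12; 12 14]
y = z − H·x̄ = [5]
S = H·P̄·Hᵀ + R = [202]
K = P̄·Hᵀ·S⁻¹ = [-30/101; 3/101]
x' = x̄ + K·y = [961/101, 924/101]
P' = (I − K·H)·P̄ = [1432/101 1392/101; 1392/101 1396/101]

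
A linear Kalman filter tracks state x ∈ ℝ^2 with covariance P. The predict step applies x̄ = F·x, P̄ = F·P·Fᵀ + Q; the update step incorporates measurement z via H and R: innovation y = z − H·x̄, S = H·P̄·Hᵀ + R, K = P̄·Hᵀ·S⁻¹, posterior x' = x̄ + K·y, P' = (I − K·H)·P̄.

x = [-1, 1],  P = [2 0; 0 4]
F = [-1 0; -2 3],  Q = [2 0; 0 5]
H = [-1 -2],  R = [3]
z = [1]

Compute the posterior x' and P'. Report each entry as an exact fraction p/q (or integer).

x' = [25/73, -43/73]
P' = [244/73 -116/73; -116/73 109/73]

x̄ = F·x = [1, 5]
P̄ = F·P·Fᵀ + Q = [4 4; 4 49]
y = z − H·x̄ = [12]
S = H·P̄·Hᵀ + R = [219]
K = P̄·Hᵀ·S⁻¹ = [-4/73; -34/73]
x' = x̄ + K·y = [25/73, -43/73]
P' = (I − K·H)·P̄ = [244/73 -116/73; -116/73 109/73]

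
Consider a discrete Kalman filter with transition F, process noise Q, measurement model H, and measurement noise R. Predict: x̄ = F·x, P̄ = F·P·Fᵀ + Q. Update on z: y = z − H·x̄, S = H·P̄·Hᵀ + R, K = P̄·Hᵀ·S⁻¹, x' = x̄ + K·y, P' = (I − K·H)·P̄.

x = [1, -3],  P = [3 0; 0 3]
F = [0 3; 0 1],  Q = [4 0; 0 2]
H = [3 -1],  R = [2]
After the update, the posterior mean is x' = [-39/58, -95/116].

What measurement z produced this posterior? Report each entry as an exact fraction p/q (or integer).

z = [-1]

x̄ = F·x = [-9, -3]
P̄ = F·P·Fᵀ + Q = [31 9; 9 5]
S = H·P̄·Hᵀ + R = [232]
K = P̄·Hᵀ·S⁻¹ = [21/58; 11/116]
x' − x̄ = [483/58, 253/116] = K·y
y = (KᵀK)⁻¹·Kᵀ·(x' − x̄) = [23]
z = y + H·x̄ = [23] + [-24] = [-1]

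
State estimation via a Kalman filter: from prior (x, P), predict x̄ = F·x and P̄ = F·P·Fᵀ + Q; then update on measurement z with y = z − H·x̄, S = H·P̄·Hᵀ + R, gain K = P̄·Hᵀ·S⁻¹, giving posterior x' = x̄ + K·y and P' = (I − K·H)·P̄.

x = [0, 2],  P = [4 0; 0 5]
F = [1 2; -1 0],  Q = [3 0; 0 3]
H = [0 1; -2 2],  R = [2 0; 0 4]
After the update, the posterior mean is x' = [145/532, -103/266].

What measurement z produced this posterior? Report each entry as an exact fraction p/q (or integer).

x̄ = F·x = [4, 0]
P̄ = F·P·Fᵀ + Q = [27 -4; -4 7]
S = H·P̄·Hᵀ + R = [9 22; 22 172]
K = P̄·Hᵀ·S⁻¹ = [169/266 -235/532; 90/133 11/266]
x' − x̄ = [-1983/532, -103/266] = K·y
y = (KᵀK)⁻¹·Kᵀ·(x' − x̄) = [-1, 7]
z = y + H·x̄ = [-1, 7] + [0, -8] = [-1, -1]

z = [-1, -1]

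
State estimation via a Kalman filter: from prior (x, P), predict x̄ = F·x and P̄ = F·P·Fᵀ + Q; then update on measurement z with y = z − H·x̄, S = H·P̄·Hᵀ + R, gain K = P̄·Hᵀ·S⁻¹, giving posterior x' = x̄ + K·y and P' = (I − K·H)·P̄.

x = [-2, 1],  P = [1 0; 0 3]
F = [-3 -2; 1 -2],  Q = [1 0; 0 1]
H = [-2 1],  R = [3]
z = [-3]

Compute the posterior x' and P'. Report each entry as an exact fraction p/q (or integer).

x̄ = F·x = [4, -4]
P̄ = F·P·Fᵀ + Q = [22 9; 9 14]
y = z − H·x̄ = [9]
S = H·P̄·Hᵀ + R = [69]
K = P̄·Hᵀ·S⁻¹ = [-35/69; -4/69]
x' = x̄ + K·y = [-13/23, -104/23]
P' = (I − K·H)·P̄ = [293/69 481/69; 481/69 950/69]

x' = [-13/23, -104/23]
P' = [293/69 481/69; 481/69 950/69]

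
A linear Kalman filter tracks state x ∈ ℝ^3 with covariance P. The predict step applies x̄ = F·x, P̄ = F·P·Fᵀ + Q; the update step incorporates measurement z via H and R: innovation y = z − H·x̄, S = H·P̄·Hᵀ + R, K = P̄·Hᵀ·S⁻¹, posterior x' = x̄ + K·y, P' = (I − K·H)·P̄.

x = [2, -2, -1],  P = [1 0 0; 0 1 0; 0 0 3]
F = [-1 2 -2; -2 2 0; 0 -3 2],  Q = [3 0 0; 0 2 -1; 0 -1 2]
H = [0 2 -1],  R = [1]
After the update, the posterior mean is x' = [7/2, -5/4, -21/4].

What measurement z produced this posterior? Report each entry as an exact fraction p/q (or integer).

x̄ = F·x = [-4, -8, 4]
P̄ = F·P·Fᵀ + Q = [20 6 -18; 6 10 -7; -18 -7 23]
S = H·P̄·Hᵀ + R = [92]
K = P̄·Hᵀ·S⁻¹ = [15/46; 27/92; -37/92]
x' − x̄ = [15/2, 27/4, -37/4] = K·y
y = (KᵀK)⁻¹·Kᵀ·(x' − x̄) = [23]
z = y + H·x̄ = [23] + [-20] = [3]

z = [3]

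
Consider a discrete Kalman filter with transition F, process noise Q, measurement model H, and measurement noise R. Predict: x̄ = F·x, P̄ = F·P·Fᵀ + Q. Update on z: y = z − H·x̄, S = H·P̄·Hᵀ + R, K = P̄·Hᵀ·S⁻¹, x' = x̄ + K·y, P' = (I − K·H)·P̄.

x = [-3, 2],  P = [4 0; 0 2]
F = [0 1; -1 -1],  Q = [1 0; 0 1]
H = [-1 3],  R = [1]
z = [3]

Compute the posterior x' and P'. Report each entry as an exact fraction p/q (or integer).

x' = [140/79, 125/79]
P' = [156/79 49/79; 49/79 24/79]

x̄ = F·x = [2, 1]
P̄ = F·P·Fᵀ + Q = [3 -2; -2 7]
y = z − H·x̄ = [2]
S = H·P̄·Hᵀ + R = [79]
K = P̄·Hᵀ·S⁻¹ = [-9/79; 23/79]
x' = x̄ + K·y = [140/79, 125/79]
P' = (I − K·H)·P̄ = [156/79 49/79; 49/79 24/79]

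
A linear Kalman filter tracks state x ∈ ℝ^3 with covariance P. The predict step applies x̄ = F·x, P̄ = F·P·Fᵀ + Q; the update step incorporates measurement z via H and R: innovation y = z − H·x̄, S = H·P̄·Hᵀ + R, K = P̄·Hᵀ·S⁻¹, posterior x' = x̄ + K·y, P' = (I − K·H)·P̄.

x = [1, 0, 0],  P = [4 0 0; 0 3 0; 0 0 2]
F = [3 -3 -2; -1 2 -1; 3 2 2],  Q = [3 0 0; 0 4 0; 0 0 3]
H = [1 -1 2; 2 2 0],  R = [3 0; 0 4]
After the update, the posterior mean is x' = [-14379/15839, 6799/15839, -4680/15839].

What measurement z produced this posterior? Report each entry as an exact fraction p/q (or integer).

x̄ = F·x = [3, -1, 3]
P̄ = F·P·Fᵀ + Q = [74 -26 10; -26 22 -4; 10 -4 59]
S = H·P̄·Hᵀ + R = [443 128; 128 180]
K = P̄·Hᵀ·S⁻¹ = [2328/15839 6792/15839; -2264/15839 906/15839; 5556/15839 -2895/15839]
x' − x̄ = [-61896/15839, 22638/15839, -52197/15839] = K·y
y = (KᵀK)⁻¹·Kᵀ·(x' − x̄) = [-12, -5]
z = y + H·x̄ = [-12, -5] + [10, 4] = [-2, -1]

z = [-2, -1]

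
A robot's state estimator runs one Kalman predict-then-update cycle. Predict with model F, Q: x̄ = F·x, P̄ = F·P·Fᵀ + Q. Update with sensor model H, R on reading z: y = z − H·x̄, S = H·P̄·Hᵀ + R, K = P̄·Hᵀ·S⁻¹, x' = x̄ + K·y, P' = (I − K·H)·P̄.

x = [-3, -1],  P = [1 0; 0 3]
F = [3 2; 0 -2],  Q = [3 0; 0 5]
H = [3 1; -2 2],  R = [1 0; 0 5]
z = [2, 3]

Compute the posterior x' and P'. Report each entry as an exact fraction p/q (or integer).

x' = [73/691, 25127/17966]
P' = [96/691 -114/691; -114/691 13021/17966]

x̄ = F·x = [-11, 2]
P̄ = F·P·Fᵀ + Q = [24 -12; -12 17]
y = z − H·x̄ = [33, -23]
S = H·P̄·Hᵀ + R = [162 -158; -158 265]
K = P̄·Hᵀ·S⁻¹ = [174/691 -84/691; 4129/17966 3197/8983]
x' = x̄ + K·y = [73/691, 25127/17966]
P' = (I − K·H)·P̄ = [96/691 -114/691; -114/691 13021/17966]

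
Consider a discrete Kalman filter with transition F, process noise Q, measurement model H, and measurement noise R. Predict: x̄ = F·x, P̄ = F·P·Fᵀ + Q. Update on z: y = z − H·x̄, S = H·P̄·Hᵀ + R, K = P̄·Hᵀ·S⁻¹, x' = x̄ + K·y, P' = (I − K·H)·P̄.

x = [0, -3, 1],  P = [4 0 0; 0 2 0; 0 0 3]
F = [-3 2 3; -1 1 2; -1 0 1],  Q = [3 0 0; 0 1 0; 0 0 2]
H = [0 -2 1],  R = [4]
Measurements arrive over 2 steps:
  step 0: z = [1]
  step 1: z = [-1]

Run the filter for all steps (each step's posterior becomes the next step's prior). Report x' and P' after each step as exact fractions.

step 0: x' = [-53/49, 1/7, 71/49], P' = [1417/49 50/7 512/49; 50/7 3 26/7; 512/49 26/7 320/49]
step 1: x' = [6599/1029, 2053/1029, 923/343], P' = [304799/3087 59740/3087 38548/1029; 59740/3087 15398/3087 8408/1029; 38548/1029 8408/1029 5652/343]

step 0: x̄ = F·x = [-3, -1, 1]
step 0: P̄ = F·P·Fᵀ + Q = [74 34 21; 34 19 10; 21 10 9]
step 0: y = z − H·x̄ = [-2]
step 0: S = H·P̄·Hᵀ + R = [49]
step 0: K = P̄·Hᵀ·S⁻¹ = [-47/49; -4/7; -11/49]
step 0: x' = x̄ + K·y = [-53/49, 1/7, 71/49]
step 0: P' = (I − K·H)·P̄ = [1417/49 50/7 512/49; 50/7 3 26/7; 512/49 26/7 320/49]
step 1: x̄ = F·x = [386/49, 202/49, 124/49]
step 1: P̄ = F·P·Fᵀ + Q = [5136/49 1381/49 1803/49; 1381/49 873/49 353/49; 1803/49 353/49 811/49]
step 1: y = z − H·x̄ = [33/7]
step 1: S = H·P̄·Hᵀ + R = [63]
step 1: K = P̄·Hᵀ·S⁻¹ = [-137/441; -199/441; 5/147]
step 1: x' = x̄ + K·y = [6599/1029, 2053/1029, 923/343]
step 1: P' = (I − K·H)·P̄ = [304799/3087 59740/3087 38548/1029; 59740/3087 15398/3087 8408/1029; 38548/1029 8408/1029 5652/343]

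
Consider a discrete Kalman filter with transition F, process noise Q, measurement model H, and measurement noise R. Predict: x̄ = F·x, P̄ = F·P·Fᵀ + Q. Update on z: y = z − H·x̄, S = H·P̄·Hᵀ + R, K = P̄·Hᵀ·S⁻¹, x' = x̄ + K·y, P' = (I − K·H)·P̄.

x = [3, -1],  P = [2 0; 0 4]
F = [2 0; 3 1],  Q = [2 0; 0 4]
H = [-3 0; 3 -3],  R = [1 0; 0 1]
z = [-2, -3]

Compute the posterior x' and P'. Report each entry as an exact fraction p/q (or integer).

x̄ = F·x = [6, 8]
P̄ = F·P·Fᵀ + Q = [10 12; 12 26]
y = z − H·x̄ = [16, 3]
S = H·P̄·Hᵀ + R = [91 18; 18 109]
K = P̄·Hᵀ·S⁻¹ = [-3162/9595 -6/9595; -3168/9595 -3174/9595]
x' = x̄ + K·y = [1392/1919, 3310/1919]
P' = (I − K·H)·P̄ = [1054/9595 1056/9595; 1056/9595 2114/9595]

x' = [1392/1919, 3310/1919]
P' = [1054/9595 1056/9595; 1056/9595 2114/9595]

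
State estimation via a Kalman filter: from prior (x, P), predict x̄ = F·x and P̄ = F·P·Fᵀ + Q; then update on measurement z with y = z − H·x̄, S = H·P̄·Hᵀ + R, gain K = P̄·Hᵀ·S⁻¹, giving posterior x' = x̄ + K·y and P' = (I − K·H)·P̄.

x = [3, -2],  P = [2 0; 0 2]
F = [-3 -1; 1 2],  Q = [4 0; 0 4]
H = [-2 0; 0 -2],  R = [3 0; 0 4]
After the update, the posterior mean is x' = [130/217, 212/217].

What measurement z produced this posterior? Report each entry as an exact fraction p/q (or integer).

x̄ = F·x = [-7, -1]
P̄ = F·P·Fᵀ + Q = [24 -10; -10 14]
S = H·P̄·Hᵀ + R = [99 -40; -40 60]
K = P̄·Hᵀ·S⁻¹ = [-104/217 3/217; 4/217 -493/1085]
x' − x̄ = [1649/217, 429/217] = K·y
y = (KᵀK)⁻¹·Kᵀ·(x' − x̄) = [-16, -5]
z = y + H·x̄ = [-16, -5] + [14, 2] = [-2, -3]

z = [-2, -3]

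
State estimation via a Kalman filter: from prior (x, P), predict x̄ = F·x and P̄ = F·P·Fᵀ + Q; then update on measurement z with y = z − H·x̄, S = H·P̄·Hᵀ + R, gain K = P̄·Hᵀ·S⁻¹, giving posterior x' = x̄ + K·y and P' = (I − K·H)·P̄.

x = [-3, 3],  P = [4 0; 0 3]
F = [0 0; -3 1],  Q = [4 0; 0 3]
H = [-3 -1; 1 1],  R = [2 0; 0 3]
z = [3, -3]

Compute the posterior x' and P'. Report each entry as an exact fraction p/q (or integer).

x' = [-165/251, -591/502]
P' = [216/251 -462/251; -462/251 1281/251]

x̄ = F·x = [0, 12]
P̄ = F·P·Fᵀ + Q = [4 0; 0 42]
y = z − H·x̄ = [15, -15]
S = H·P̄·Hᵀ + R = [80 -54; -54 49]
K = P̄·Hᵀ·S⁻¹ = [-93/251 -82/251; 105/502 273/251]
x' = x̄ + K·y = [-165/251, -591/502]
P' = (I − K·H)·P̄ = [216/251 -462/251; -462/251 1281/251]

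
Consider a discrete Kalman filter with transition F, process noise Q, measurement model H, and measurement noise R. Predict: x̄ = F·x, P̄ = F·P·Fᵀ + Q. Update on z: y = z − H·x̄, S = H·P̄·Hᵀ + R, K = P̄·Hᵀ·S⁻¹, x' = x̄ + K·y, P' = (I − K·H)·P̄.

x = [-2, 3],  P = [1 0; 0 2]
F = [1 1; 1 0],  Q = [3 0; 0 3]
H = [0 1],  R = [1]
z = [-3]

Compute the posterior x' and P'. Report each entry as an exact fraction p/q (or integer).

x̄ = F·x = [1, -2]
P̄ = F·P·Fᵀ + Q = [6 1; 1 4]
y = z − H·x̄ = [-1]
S = H·P̄·Hᵀ + R = [5]
K = P̄·Hᵀ·S⁻¹ = [1/5; 4/5]
x' = x̄ + K·y = [4/5, -14/5]
P' = (I − K·H)·P̄ = [29/5 1/5; 1/5 4/5]

x' = [4/5, -14/5]
P' = [29/5 1/5; 1/5 4/5]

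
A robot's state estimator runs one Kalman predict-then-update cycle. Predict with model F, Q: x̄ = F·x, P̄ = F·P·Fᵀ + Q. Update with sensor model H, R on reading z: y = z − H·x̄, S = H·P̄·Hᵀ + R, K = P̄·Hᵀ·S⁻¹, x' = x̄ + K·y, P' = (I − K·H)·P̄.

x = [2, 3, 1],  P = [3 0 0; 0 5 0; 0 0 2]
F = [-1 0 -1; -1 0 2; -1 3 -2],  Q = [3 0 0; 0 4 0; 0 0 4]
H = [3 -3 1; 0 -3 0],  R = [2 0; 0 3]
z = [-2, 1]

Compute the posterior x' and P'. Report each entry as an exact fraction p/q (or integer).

x' = [-22894/8087, -2682/8087, 44384/8087]
P' = [21255/8087 1443/8087 -56626/8087; 1443/8087 2576/8087 3293/8087; -56626/8087 3293/8087 186999/8087]

x̄ = F·x = [-3, 0, 5]
P̄ = F·P·Fᵀ + Q = [8 -1 7; -1 15 -5; 7 -5 60]
y = z − H·x̄ = [2, 1]
S = H·P̄·Hᵀ + R = [359 159; 159 138]
K = P̄·Hᵀ·S⁻¹ = [1405/8087 -1443/8087; -53/8087 -2576/8087; 3621/8087 -3293/8087]
x' = x̄ + K·y = [-22894/8087, -2682/8087, 44384/8087]
P' = (I − K·H)·P̄ = [21255/8087 1443/8087 -56626/8087; 1443/8087 2576/8087 3293/8087; -56626/8087 3293/8087 186999/8087]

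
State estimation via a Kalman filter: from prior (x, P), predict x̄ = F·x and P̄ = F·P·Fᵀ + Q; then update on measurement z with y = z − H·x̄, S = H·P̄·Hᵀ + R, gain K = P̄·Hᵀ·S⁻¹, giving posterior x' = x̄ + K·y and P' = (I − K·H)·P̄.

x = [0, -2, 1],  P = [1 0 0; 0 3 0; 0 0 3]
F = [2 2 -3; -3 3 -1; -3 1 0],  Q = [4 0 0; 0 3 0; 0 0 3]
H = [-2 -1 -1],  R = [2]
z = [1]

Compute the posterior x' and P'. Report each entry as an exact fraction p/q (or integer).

x̄ = F·x = [-7, -7, -2]
P̄ = F·P·Fᵀ + Q = [47 21 0; 21 42 18; 0 18 15]
y = z − H·x̄ = [-22]
S = H·P̄·Hᵀ + R = [367]
K = P̄·Hᵀ·S⁻¹ = [-115/367; -102/367; -33/367]
x' = x̄ + K·y = [-39/367, -325/367, -8/367]
P' = (I − K·H)·P̄ = [4024/367 -4023/367 -3795/367; -4023/367 5010/367 3240/367; -3795/367 3240/367 4416/367]

x' = [-39/367, -325/367, -8/367]
P' = [4024/367 -4023/367 -3795/367; -4023/367 5010/367 3240/367; -3795/367 3240/367 4416/367]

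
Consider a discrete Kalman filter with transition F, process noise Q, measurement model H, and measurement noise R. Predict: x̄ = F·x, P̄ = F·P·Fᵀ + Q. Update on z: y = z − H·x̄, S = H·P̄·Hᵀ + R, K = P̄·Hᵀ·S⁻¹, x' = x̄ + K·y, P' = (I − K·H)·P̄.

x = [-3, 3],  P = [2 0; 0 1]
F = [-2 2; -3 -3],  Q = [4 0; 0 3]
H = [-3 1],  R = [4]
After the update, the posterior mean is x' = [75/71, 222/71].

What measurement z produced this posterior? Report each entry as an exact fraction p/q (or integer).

z = [1]

x̄ = F·x = [12, 0]
P̄ = F·P·Fᵀ + Q = [16 6; 6 30]
S = H·P̄·Hᵀ + R = [142]
K = P̄·Hᵀ·S⁻¹ = [-21/71; 6/71]
x' − x̄ = [-777/71, 222/71] = K·y
y = (KᵀK)⁻¹·Kᵀ·(x' − x̄) = [37]
z = y + H·x̄ = [37] + [-36] = [1]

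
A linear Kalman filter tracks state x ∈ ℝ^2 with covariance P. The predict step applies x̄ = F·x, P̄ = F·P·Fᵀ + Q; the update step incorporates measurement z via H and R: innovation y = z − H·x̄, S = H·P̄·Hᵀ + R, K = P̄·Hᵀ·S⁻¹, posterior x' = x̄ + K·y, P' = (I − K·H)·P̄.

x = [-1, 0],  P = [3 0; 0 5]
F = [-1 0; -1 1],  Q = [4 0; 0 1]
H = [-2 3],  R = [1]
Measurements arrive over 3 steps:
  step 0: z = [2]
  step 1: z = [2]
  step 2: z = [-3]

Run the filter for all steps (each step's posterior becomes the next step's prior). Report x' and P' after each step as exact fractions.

step 0: x̄ = F·x = [1, 1]
step 0: P̄ = F·P·Fᵀ + Q = [7 3; 3 9]
step 0: y = z − H·x̄ = [1]
step 0: S = H·P̄·Hᵀ + R = [74]
step 0: K = P̄·Hᵀ·S⁻¹ = [-5/74; 21/74]
step 0: x' = x̄ + K·y = [69/74, 95/74]
step 0: P' = (I − K·H)·P̄ = [493/74 327/74; 327/74 225/74]
step 1: x̄ = F·x = [-69/74, 13/37]
step 1: P̄ = F·P·Fᵀ + Q = [789/74 83/37; 83/37 69/37]
step 1: y = z − H·x̄ = [-34/37]
step 1: S = H·P̄·Hᵀ + R = [1240/37]
step 1: K = P̄·Hᵀ·S⁻¹ = [-27/62; 41/1240]
step 1: x' = x̄ + K·y = [-33/62, 199/620]
step 1: P' = (I − K·H)·P̄ = [267/62 169/62; 169/62 2267/1240]
step 2: x̄ = F·x = [33/62, 529/620]
step 2: P̄ = F·P·Fᵀ + Q = [515/62 49/31; 49/31 2087/1240]
step 2: y = z − H·x̄ = [-2787/620]
step 2: S = H·P̄·Hᵀ + R = [37703/1240]
step 2: K = P̄·Hᵀ·S⁻¹ = [-14720/37703; 2341/37703]
step 2: x' = x̄ + K·y = [172473/75406, 21646/37703]
step 2: P' = (I − K·H)·P̄ = [276875/75406 87385/37703; 87385/37703 59037/37703]

step 0: x' = [69/74, 95/74], P' = [493/74 327/74; 327/74 225/74]
step 1: x' = [-33/62, 199/620], P' = [267/62 169/62; 169/62 2267/1240]
step 2: x' = [172473/75406, 21646/37703], P' = [276875/75406 87385/37703; 87385/37703 59037/37703]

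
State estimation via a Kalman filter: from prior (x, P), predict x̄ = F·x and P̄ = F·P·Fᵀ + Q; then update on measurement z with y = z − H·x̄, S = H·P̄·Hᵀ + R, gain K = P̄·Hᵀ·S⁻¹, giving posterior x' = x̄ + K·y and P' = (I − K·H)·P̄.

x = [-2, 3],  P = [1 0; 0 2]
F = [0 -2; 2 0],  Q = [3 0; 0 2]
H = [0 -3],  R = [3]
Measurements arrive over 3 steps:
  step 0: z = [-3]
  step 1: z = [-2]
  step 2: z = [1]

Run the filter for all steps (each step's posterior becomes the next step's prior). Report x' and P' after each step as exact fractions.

step 0: x̄ = F·x = [-6, -4]
step 0: P̄ = F·P·Fᵀ + Q = [11 0; 0 6]
step 0: y = z − H·x̄ = [-15]
step 0: S = H·P̄·Hᵀ + R = [57]
step 0: K = P̄·Hᵀ·S⁻¹ = [0; -6/19]
step 0: x' = x̄ + K·y = [-6, 14/19]
step 0: P' = (I − K·H)·P̄ = [11 0; 0 6/19]
step 1: x̄ = F·x = [-28/19, -12]
step 1: P̄ = F·P·Fᵀ + Q = [81/19 0; 0 46]
step 1: y = z − H·x̄ = [-38]
step 1: S = H·P̄·Hᵀ + R = [417]
step 1: K = P̄·Hᵀ·S⁻¹ = [0; -46/139]
step 1: x' = x̄ + K·y = [-28/19, 80/139]
step 1: P' = (I − K·H)·P̄ = [81/19 0; 0 46/139]
step 2: x̄ = F·x = [-160/139, -56/19]
step 2: P̄ = F·P·Fᵀ + Q = [601/139 0; 0 362/19]
step 2: y = z − H·x̄ = [-149/19]
step 2: S = H·P̄·Hᵀ + R = [3315/19]
step 2: K = P̄·Hᵀ·S⁻¹ = [0; -362/1105]
step 2: x' = x̄ + K·y = [-160/139, -418/1105]
step 2: P' = (I − K·H)·P̄ = [601/139 0; 0 362/1105]

step 0: x' = [-6, 14/19], P' = [11 0; 0 6/19]
step 1: x' = [-28/19, 80/139], P' = [81/19 0; 0 46/139]
step 2: x' = [-160/139, -418/1105], P' = [601/139 0; 0 362/1105]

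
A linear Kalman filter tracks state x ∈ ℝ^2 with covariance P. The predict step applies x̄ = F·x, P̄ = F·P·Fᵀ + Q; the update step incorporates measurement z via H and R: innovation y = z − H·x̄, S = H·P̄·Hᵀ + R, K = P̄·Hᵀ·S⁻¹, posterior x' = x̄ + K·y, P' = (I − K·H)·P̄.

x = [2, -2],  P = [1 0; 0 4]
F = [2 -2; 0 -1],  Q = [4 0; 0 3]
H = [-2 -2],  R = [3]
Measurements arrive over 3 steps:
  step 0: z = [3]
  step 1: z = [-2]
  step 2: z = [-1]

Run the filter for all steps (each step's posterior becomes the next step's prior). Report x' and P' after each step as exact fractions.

step 0: x' = [56/191, -308/191], P' = [488/191 -392/191; -392/191 437/191]
step 1: x' = [20176/48277, 1332/2099], P' = [125984/48277 -4270/2099; -4270/2099 4618/2099]
step 2: x' = [443152/573815, -167058/573815], P' = [31551332/12050115 -24602048/12050115; -24602048/12050115 26581727/12050115]

step 0: x̄ = F·x = [8, 2]
step 0: P̄ = F·P·Fᵀ + Q = [24 8; 8 7]
step 0: y = z − H·x̄ = [23]
step 0: S = H·P̄·Hᵀ + R = [191]
step 0: K = P̄·Hᵀ·S⁻¹ = [-64/191; -30/191]
step 0: x' = x̄ + K·y = [56/191, -308/191]
step 0: P' = (I − K·H)·P̄ = [488/191 -392/191; -392/191 437/191]
step 1: x̄ = F·x = [728/191, 308/191]
step 1: P̄ = F·P·Fᵀ + Q = [7600/191 1658/191; 1658/191 1010/191]
step 1: y = z − H·x̄ = [1690/191]
step 1: S = H·P̄·Hᵀ + R = [48277/191]
step 1: K = P̄·Hᵀ·S⁻¹ = [-18516/48277; -232/2099]
step 1: x' = x̄ + K·y = [20176/48277, 1332/2099]
step 1: P' = (I − K·H)·P̄ = [125984/48277 -4270/2099; -4270/2099 4618/2099]
step 2: x̄ = F·x = [-20920/48277, -1332/2099]
step 2: P̄ = F·P·Fᵀ + Q = [1907580/48277 17776/2099; 17776/2099 10915/2099]
step 2: y = z − H·x̄ = [-151389/48277]
step 2: S = H·P̄·Hᵀ + R = [12050115/48277]
step 2: K = P̄·Hᵀ·S⁻¹ = [-4632856/12050115; -1319786/12050115]
step 2: x' = x̄ + K·y = [443152/573815, -167058/573815]
step 2: P' = (I − K·H)·P̄ = [31551332/12050115 -24602048/12050115; -24602048/12050115 26581727/12050115]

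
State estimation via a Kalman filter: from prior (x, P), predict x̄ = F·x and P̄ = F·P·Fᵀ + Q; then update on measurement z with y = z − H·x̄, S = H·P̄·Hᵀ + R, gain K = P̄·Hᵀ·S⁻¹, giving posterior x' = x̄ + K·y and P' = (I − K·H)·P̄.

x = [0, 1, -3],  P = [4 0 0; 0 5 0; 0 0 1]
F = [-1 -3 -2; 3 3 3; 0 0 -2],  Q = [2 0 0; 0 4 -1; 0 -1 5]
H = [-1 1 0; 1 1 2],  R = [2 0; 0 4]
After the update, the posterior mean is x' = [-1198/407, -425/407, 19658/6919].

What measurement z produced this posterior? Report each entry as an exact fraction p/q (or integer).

x̄ = F·x = [3, -6, 6]
P̄ = F·P·Fᵀ + Q = [55 -63 4; -63 94 -7; 4 -7 9]
S = H·P̄·Hᵀ + R = [277 17; 17 51]
K = P̄·Hᵀ·S⁻¹ = [-177/407 59/407; 227/407 60/407; -24/407 2171/6919]
x' − x̄ = [-2419/407, 2017/407, -21856/6919] = K·y
y = (KᵀK)⁻¹·Kᵀ·(x' − x̄) = [11, -8]
z = y + H·x̄ = [11, -8] + [-9, 9] = [2, 1]

z = [2, 1]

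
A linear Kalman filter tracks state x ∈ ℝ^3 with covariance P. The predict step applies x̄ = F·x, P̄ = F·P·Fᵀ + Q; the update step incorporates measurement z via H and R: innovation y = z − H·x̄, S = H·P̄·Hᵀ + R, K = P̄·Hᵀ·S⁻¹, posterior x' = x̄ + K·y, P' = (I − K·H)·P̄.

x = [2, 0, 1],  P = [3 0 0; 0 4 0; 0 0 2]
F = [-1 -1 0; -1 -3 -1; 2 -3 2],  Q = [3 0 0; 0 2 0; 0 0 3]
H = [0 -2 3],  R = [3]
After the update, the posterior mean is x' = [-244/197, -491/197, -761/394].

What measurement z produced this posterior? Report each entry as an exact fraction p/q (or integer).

x̄ = F·x = [-2, -3, 6]
P̄ = F·P·Fᵀ + Q = [10 15 6; 15 43 26; 6 26 59]
S = H·P̄·Hᵀ + R = [394]
K = P̄·Hᵀ·S⁻¹ = [-6/197; -4/197; 125/394]
x' − x̄ = [150/197, 100/197, -3125/394] = K·y
y = (KᵀK)⁻¹·Kᵀ·(x' − x̄) = [-25]
z = y + H·x̄ = [-25] + [24] = [-1]

z = [-1]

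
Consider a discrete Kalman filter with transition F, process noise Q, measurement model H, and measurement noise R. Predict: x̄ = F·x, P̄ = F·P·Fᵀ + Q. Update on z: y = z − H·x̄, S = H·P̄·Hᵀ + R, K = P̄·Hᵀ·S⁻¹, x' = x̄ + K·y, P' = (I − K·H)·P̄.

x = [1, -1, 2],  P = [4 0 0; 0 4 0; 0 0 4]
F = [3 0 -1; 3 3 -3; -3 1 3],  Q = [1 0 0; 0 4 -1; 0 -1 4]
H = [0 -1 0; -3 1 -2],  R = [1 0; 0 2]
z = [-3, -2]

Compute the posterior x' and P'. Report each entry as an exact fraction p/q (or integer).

x̄ = F·x = [1, -6, 2]
P̄ = F·P·Fᵀ + Q = [41 48 -48; 48 112 -61; -48 -61 80]
y = z − H·x̄ = [-9, 11]
S = H·P̄·Hᵀ + R = [113 -90; -90 183]
K = P̄·Hᵀ·S⁻¹ = [-2298/4193 -649/4193; -4132/4193 30/4193; 1411/4193 -3211/12579]
x' = x̄ + K·y = [17736/4193, 12360/4193, -48260/12579]
P' = (I − K·H)·P̄ = [75238/4193 2298/4193 -111059/4193; 2298/4193 4132/4193 -1411/4193; -111059/4193 -1411/4193 500860/12579]

x' = [17736/4193, 12360/4193, -48260/12579]
P' = [75238/4193 2298/4193 -111059/4193; 2298/4193 4132/4193 -1411/4193; -111059/4193 -1411/4193 500860/12579]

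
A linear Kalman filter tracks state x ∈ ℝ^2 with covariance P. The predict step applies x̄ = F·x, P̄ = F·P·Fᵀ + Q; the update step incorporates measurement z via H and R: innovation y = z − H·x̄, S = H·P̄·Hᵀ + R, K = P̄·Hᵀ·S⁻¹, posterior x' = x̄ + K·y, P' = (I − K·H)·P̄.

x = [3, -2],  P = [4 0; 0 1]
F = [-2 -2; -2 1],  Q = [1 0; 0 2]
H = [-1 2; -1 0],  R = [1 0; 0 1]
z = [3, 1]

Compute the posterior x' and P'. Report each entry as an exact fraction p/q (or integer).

x̄ = F·x = [-2, -8]
P̄ = F·P·Fᵀ + Q = [21 14; 14 19]
y = z − H·x̄ = [17, -1]
S = H·P̄·Hᵀ + R = [42 -7; -7 22]
K = P̄·Hᵀ·S⁻¹ = [1/125 -119/125; 86/175 -12/25]
x' = x̄ + K·y = [-114/125, 146/175]
P' = (I − K·H)·P̄ = [119/125 12/25; 12/25 17/35]

x' = [-114/125, 146/175]
P' = [119/125 12/25; 12/25 17/35]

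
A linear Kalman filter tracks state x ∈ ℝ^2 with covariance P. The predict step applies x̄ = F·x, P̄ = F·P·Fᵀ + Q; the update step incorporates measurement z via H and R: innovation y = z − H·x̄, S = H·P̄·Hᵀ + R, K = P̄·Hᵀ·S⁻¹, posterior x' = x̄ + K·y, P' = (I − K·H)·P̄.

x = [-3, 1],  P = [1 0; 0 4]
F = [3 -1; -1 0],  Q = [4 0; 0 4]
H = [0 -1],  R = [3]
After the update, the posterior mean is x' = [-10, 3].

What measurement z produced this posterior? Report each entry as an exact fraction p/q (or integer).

z = [-3]

x̄ = F·x = [-10, 3]
P̄ = F·P·Fᵀ + Q = [17 -3; -3 5]
S = H·P̄·Hᵀ + R = [8]
K = P̄·Hᵀ·S⁻¹ = [3/8; -5/8]
x' − x̄ = [0, 0] = K·y
y = (KᵀK)⁻¹·Kᵀ·(x' − x̄) = [0]
z = y + H·x̄ = [0] + [-3] = [-3]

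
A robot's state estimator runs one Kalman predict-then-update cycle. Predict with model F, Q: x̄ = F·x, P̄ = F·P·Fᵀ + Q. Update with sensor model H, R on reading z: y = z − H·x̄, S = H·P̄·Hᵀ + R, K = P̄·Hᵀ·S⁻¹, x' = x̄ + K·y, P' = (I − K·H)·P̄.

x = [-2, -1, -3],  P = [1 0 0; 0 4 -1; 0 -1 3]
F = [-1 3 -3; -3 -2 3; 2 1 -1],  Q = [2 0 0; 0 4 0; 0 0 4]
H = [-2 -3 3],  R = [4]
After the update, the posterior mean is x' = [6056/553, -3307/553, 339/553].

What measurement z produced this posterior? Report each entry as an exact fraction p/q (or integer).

x̄ = F·x = [8, -1, -2]
P̄ = F·P·Fᵀ + Q = [84 -63 25; -63 68 -28; 25 -28 17]
S = H·P̄·Hᵀ + R = [553]
K = P̄·Hᵀ·S⁻¹ = [96/553; -162/553; 85/553]
x' − x̄ = [1632/553, -2754/553, 1445/553] = K·y
y = (KᵀK)⁻¹·Kᵀ·(x' − x̄) = [17]
z = y + H·x̄ = [17] + [-19] = [-2]

z = [-2]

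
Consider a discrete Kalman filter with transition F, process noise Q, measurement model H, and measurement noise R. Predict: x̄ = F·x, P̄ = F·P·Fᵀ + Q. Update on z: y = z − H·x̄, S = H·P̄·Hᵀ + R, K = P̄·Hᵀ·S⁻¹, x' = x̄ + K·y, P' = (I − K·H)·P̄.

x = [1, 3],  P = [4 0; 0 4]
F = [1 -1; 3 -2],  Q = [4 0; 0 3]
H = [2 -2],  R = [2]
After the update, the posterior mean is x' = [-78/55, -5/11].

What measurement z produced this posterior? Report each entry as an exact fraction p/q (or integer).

z = [-2]

x̄ = F·x = [-2, -3]
P̄ = F·P·Fᵀ + Q = [12 20; 20 55]
S = H·P̄·Hᵀ + R = [110]
K = P̄·Hᵀ·S⁻¹ = [-8/55; -7/11]
x' − x̄ = [32/55, 28/11] = K·y
y = (KᵀK)⁻¹·Kᵀ·(x' − x̄) = [-4]
z = y + H·x̄ = [-4] + [2] = [-2]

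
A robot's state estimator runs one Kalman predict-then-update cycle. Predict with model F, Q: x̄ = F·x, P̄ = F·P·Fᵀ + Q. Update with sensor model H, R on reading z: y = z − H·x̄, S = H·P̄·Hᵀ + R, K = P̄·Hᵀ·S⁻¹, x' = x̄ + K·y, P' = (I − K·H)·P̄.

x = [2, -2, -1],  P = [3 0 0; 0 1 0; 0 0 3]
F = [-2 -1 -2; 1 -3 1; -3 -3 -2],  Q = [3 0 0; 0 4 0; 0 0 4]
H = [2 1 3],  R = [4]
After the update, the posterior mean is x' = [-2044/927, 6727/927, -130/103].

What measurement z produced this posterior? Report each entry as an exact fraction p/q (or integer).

x̄ = F·x = [0, 7, 2]
P̄ = F·P·Fᵀ + Q = [28 -9 33; -9 19 -6; 33 -6 52]
S = H·P̄·Hᵀ + R = [927]
K = P̄·Hᵀ·S⁻¹ = [146/927; -17/927; 24/103]
x' − x̄ = [-2044/927, 238/927, -336/103] = K·y
y = (KᵀK)⁻¹·Kᵀ·(x' − x̄) = [-14]
z = y + H·x̄ = [-14] + [13] = [-1]

z = [-1]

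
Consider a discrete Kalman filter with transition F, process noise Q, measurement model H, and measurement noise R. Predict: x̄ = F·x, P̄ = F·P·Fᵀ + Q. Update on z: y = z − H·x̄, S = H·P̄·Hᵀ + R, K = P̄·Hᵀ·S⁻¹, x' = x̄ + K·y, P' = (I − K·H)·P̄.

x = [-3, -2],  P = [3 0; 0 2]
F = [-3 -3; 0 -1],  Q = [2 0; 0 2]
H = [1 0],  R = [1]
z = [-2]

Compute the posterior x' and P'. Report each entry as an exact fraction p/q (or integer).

x̄ = F·x = [15, 2]
P̄ = F·P·Fᵀ + Q = [47 6; 6 4]
y = z − H·x̄ = [-17]
S = H·P̄·Hᵀ + R = [48]
K = P̄·Hᵀ·S⁻¹ = [47/48; 1/8]
x' = x̄ + K·y = [-79/48, -1/8]
P' = (I − K·H)·P̄ = [47/48 1/8; 1/8 13/4]

x' = [-79/48, -1/8]
P' = [47/48 1/8; 1/8 13/4]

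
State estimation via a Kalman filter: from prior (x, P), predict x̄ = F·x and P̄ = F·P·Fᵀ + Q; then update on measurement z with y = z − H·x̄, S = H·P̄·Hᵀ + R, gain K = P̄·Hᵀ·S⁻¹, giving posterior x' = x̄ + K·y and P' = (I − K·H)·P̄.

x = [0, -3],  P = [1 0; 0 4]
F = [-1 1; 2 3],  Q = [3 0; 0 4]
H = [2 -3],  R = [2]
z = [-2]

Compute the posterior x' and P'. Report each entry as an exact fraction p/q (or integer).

x̄ = F·x = [-3, -9]
P̄ = F·P·Fᵀ + Q = [8 10; 10 44]
y = z − H·x̄ = [-23]
S = H·P̄·Hᵀ + R = [310]
K = P̄·Hᵀ·S⁻¹ = [-7/155; -56/155]
x' = x̄ + K·y = [-304/155, -107/155]
P' = (I − K·H)·P̄ = [1142/155 766/155; 766/155 548/155]

x' = [-304/155, -107/155]
P' = [1142/155 766/155; 766/155 548/155]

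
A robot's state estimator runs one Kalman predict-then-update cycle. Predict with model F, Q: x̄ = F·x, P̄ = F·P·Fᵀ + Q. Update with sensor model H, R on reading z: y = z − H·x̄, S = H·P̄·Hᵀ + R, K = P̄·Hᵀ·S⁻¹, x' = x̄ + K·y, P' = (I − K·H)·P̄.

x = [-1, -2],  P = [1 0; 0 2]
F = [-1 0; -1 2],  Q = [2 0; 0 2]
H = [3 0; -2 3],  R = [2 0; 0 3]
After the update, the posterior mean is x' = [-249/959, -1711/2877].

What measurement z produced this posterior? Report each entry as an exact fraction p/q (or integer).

x̄ = F·x = [1, -3]
P̄ = F·P·Fᵀ + Q = [3 1; 1 11]
S = H·P̄·Hᵀ + R = [29 -9; -9 102]
K = P̄·Hᵀ·S⁻¹ = [297/959 -2/959; 195/959 926/2877]
x' − x̄ = [-1208/959, 6920/2877] = K·y
y = (KᵀK)⁻¹·Kᵀ·(x' − x̄) = [-4, 10]
z = y + H·x̄ = [-4, 10] + [3, -11] = [-1, -1]

z = [-1, -1]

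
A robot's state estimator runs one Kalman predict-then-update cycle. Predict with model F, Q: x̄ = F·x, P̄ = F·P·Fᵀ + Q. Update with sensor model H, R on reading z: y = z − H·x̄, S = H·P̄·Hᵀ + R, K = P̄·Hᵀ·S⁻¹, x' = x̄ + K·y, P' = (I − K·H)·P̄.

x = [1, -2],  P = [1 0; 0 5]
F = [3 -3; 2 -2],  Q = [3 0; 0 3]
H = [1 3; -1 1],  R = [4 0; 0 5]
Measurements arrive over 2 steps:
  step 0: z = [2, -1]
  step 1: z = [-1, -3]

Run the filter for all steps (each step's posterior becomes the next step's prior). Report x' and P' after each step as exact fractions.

step 0: x' = [7899/6536, 2163/6536], P' = [13047/6536 -1953/6536; -1953/6536 2727/6536]
step 1: x' = [1695444/1408663, -942405/1408663], P' = [5553177/2817326 -841023/2817326; -841023/2817326 1175457/2817326]

step 0: x̄ = F·x = [9, 6]
step 0: P̄ = F·P·Fᵀ + Q = [57 36; 36 27]
step 0: y = z − H·x̄ = [-25, 2]
step 0: S = H·P̄·Hᵀ + R = [520 -48; -48 17]
step 0: K = P̄·Hᵀ·S⁻¹ = [1797/6536 -375/817; 1557/6536 117/817]
step 0: x' = x̄ + K·y = [7899/6536, 2163/6536]
step 0: P' = (I − K·H)·P̄ = [13047/6536 -1953/6536; -1953/6536 2727/6536]
step 1: x̄ = F·x = [2151/817, 1434/817]
step 1: P̄ = F·P·Fᵀ + Q = [24591/817 14760/817; 14760/817 12291/817]
step 1: y = z − H·x̄ = [-7270/817, -1734/817]
step 1: S = H·P̄·Hᵀ + R = [227038/817 -17238/817; -17238/817 11447/817]
step 1: K = P̄·Hᵀ·S⁻¹ = [757527/2817326 -639420/1408663; 671337/2817326 201648/1408663]
step 1: x' = x̄ + K·y = [1695444/1408663, -942405/1408663]
step 1: P' = (I − K·H)·P̄ = [5553177/2817326 -841023/2817326; -841023/2817326 1175457/2817326]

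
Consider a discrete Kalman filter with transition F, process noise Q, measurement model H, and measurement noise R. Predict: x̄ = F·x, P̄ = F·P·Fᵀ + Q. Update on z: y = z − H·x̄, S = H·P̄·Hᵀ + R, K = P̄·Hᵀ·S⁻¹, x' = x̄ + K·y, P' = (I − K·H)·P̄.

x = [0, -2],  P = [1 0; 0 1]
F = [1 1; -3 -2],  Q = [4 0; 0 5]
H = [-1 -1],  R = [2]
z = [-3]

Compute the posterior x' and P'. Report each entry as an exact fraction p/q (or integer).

x̄ = F·x = [-2, 4]
P̄ = F·P·Fᵀ + Q = [6 -5; -5 18]
y = z − H·x̄ = [-1]
S = H·P̄·Hᵀ + R = [16]
K = P̄·Hᵀ·S⁻¹ = [-1/16; -13/16]
x' = x̄ + K·y = [-31/16, 77/16]
P' = (I − K·H)·P̄ = [95/16 -93/16; -93/16 119/16]

x' = [-31/16, 77/16]
P' = [95/16 -93/16; -93/16 119/16]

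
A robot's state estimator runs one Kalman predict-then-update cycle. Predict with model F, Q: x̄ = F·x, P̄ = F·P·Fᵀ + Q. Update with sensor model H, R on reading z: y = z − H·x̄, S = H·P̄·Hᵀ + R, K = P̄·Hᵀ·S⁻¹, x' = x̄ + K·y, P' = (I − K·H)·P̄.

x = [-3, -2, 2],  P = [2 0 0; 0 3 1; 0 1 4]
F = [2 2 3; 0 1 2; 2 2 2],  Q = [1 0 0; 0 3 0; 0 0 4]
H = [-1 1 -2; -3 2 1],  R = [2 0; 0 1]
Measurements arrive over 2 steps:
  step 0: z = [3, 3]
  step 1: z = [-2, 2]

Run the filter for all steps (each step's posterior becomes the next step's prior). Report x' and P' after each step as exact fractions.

step 0: x̄ = F·x = [-4, 2, -6]
step 0: P̄ = F·P·Fᵀ + Q = [69 37 54; 37 26 28; 54 28 48]
step 0: y = z − H·x̄ = [-15, -7]
step 0: S = H·P̄·Hᵀ + R = [319 164; 164 118]
step 0: K = P̄·Hᵀ·S⁻¹ = [-66/199 -83/398; -1411/5373 1099/10746; -814/1791 251/1791]
step 0: x' = x̄ + K·y = [969/398, 56129/10746, -293/1791]
step 0: P' = (I − K·H)·P̄ = [2425/398 3309/398 287/199; 3309/398 124391/10746 3391/1791; 287/199 3391/1791 406/597]
step 1: x̄ = F·x = [79655/5373, 52613/10746, 80534/5373]
step 1: P̄ = F·P·Fᵀ + Q = [990427/5373 337865/5373 938248/5373; 337865/5373 267245/10746 320384/5373; 938248/5373 320384/5373 916588/5373]
step 1: y = z − H·x̄ = [407341/10746, 116564/5373]
step 1: S = H·P̄·Hᵀ + R = [13193747/10746 3446113/5373; 3446113/5373 1967962/5373]
step 1: K = P̄·Hᵀ·S⁻¹ = [-55773409/205974606 -88790821/411949212; -36296591/205974606 37951927/411949212; -45640466/102987303 14119787/102987303]
step 1: x' = x̄ + K·y = [-47421361/411949212, 88531675/411949212, 119899829/102987303]
step 1: P' = (I − K·H)·P̄ = [1001526529/411949212 1322002085/411949212 67946149/102987303; 1322002085/411949212 1836946417/411949212 82516337/102987303; 67946149/102987303 82516337/102987303 52925560/102987303]

step 0: x' = [969/398, 56129/10746, -293/1791], P' = [2425/398 3309/398 287/199; 3309/398 124391/10746 3391/1791; 287/199 3391/1791 406/597]
step 1: x' = [-47421361/411949212, 88531675/411949212, 119899829/102987303], P' = [1001526529/411949212 1322002085/411949212 67946149/102987303; 1322002085/411949212 1836946417/411949212 82516337/102987303; 67946149/102987303 82516337/102987303 52925560/102987303]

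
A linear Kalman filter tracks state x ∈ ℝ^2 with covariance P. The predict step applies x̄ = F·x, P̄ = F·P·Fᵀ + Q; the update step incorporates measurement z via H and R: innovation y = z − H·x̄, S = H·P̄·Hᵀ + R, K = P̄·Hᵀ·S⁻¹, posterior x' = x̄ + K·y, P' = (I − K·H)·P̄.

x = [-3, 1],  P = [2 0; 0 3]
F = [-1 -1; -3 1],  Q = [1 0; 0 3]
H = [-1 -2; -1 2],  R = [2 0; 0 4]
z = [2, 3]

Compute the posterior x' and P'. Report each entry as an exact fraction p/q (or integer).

x' = [-1316/701, 367/1402]
P' = [822/701 -129/701; -129/701 501/1402]

x̄ = F·x = [2, 10]
P̄ = F·P·Fᵀ + Q = [6 3; 3 24]
y = z − H·x̄ = [24, -15]
S = H·P̄·Hᵀ + R = [116 -90; -90 94]
K = P̄·Hᵀ·S⁻¹ = [-282/701 -270/701; -186/701 315/1402]
x' = x̄ + K·y = [-1316/701, 367/1402]
P' = (I − K·H)·P̄ = [822/701 -129/701; -129/701 501/1402]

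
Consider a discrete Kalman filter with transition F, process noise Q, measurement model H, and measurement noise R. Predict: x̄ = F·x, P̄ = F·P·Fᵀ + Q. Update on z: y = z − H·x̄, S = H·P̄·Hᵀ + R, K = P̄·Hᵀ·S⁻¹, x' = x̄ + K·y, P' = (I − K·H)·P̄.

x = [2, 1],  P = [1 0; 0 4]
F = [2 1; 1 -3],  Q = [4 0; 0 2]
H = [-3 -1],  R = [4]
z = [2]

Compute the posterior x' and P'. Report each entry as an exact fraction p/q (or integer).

x̄ = F·x = [5, -1]
P̄ = F·P·Fᵀ + Q = [12 -10; -10 39]
y = z − H·x̄ = [16]
S = H·P̄·Hᵀ + R = [91]
K = P̄·Hᵀ·S⁻¹ = [-2/7; -9/91]
x' = x̄ + K·y = [3/7, -235/91]
P' = (I − K·H)·P̄ = [32/7 -88/7; -88/7 3468/91]

x' = [3/7, -235/91]
P' = [32/7 -88/7; -88/7 3468/91]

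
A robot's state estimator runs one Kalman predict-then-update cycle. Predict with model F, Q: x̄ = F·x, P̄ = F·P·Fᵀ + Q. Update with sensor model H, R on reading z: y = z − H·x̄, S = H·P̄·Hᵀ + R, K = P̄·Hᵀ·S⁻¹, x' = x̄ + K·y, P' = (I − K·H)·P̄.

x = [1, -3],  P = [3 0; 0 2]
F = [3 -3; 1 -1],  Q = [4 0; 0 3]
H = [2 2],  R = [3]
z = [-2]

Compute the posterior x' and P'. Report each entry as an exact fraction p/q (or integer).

x̄ = F·x = [12, 4]
P̄ = F·P·Fᵀ + Q = [49 15; 15 8]
y = z − H·x̄ = [-34]
S = H·P̄·Hᵀ + R = [351]
K = P̄·Hᵀ·S⁻¹ = [128/351; 46/351]
x' = x̄ + K·y = [-140/351, -160/351]
P' = (I − K·H)·P̄ = [815/351 -623/351; -623/351 692/351]

x' = [-140/351, -160/351]
P' = [815/351 -623/351; -623/351 692/351]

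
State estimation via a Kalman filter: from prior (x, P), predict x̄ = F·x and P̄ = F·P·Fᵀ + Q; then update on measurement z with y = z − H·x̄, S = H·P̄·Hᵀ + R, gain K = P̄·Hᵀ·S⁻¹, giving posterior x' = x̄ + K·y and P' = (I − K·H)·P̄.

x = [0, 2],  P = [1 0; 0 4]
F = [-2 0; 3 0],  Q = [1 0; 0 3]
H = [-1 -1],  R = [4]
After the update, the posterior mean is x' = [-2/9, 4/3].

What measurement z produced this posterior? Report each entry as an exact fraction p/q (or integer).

z = [-2]

x̄ = F·x = [0, 0]
P̄ = F·P·Fᵀ + Q = [5 -6; -6 12]
S = H·P̄·Hᵀ + R = [9]
K = P̄·Hᵀ·S⁻¹ = [1/9; -2/3]
x' − x̄ = [-2/9, 4/3] = K·y
y = (KᵀK)⁻¹·Kᵀ·(x' − x̄) = [-2]
z = y + H·x̄ = [-2] + [0] = [-2]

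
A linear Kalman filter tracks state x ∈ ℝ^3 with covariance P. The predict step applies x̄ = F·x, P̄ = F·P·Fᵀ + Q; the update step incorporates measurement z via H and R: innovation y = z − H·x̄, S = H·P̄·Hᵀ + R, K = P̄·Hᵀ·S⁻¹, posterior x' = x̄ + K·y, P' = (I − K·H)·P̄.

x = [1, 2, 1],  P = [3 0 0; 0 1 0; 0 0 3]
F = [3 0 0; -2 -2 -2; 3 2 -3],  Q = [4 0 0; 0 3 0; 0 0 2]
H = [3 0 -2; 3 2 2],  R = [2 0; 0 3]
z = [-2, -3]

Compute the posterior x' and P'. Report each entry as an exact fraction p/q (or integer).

x' = [73472/46475, -1006012/139425, 467671/139425]
P' = [112634/46475 -314588/46475 157604/46475; -314588/46475 2794423/139425 -1382434/139425; 157604/46475 -1382434/139425 727147/139425]

x̄ = F·x = [3, -8, 4]
P̄ = F·P·Fᵀ + Q = [31 -18 27; -18 31 -4; 27 -4 60]
y = z − H·x̄ = [-3, -4]
S = H·P̄·Hᵀ + R = [197 -53; -53 722]
K = P̄·Hᵀ·S⁻¹ = [11347/46475 7978/46475; -33212/139425 -2438/139425; -17929/139425 35954/139425]
x' = x̄ + K·y = [73472/46475, -1006012/139425, 467671/139425]
P' = (I − K·H)·P̄ = [112634/46475 -314588/46475 157604/46475; -314588/46475 2794423/139425 -1382434/139425; 157604/46475 -1382434/139425 727147/139425]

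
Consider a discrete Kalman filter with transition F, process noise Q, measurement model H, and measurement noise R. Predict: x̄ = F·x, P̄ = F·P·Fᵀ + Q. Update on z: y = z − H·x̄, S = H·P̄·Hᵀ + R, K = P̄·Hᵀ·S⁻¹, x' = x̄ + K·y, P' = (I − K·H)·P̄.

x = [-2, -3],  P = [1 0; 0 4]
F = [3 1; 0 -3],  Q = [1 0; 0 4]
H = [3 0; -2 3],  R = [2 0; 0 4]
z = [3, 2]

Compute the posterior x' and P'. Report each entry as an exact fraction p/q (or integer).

x̄ = F·x = [-9, 9]
P̄ = F·P·Fᵀ + Q = [14 -12; -12 40]
y = z − H·x̄ = [30, -43]
S = H·P̄·Hᵀ + R = [128 -192; -192 564]
K = P̄·Hᵀ·S⁻¹ = [475/1472 -1/276; 153/736 15/46]
x' = x̄ + K·y = [1847/2208, 447/368]
P' = (I − K·H)·P̄ = [475/2208 51/368; 51/368 97/184]

x' = [1847/2208, 447/368]
P' = [475/2208 51/368; 51/368 97/184]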